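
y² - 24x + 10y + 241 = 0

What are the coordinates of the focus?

(15, -5)

Only y is squared. Complete the square in y: (y + 5)² = 24(x - 9).
Vertex (9, -5); 4p = 24 so p = 6. Opens right.
Focus is p units from the vertex along the axis: (h + p, k).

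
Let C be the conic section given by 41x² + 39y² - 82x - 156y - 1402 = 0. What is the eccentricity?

Group the x- and y-terms: 41(x² - 2x) + 39(y² - 4y) = 1402
41(x - 1)² + 39(y - 2)² = 1402 + 41 + 156 = 1599
Divide by 1599: (x - 1)²/39 + (y - 2)²/41 = 1
Ellipse, center (1, 2), major axis vertical; a² = 41, b² = 39.
c² = a² - b² = 2, so c = √2.
e = c/a = √2/√41 = √82/41.

e = √82/41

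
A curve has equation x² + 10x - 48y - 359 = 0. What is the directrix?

Only x is squared. Complete the square in x: (x + 5)² = 48(y + 8).
Vertex (-5, -8); 4p = 48 so p = 12. Opens up.
Directrix is the horizontal line y = k − p = -8 − (12) = -20.

y = -20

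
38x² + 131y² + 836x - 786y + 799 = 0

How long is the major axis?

Group the x- and y-terms: 38(x² + 22x) + 131(y² - 6y) = -799
Complete the square: 38(x + 11)² + 131(y - 3)² = -799 + 4598 + 1179 = 4978
Dividing both sides by 4978: (x + 11)²/131 + (y - 3)²/38 = 1
Ellipse, center (-11, 3), major axis horizontal; a² = 131, b² = 38.
a² = 131 so a = √131; the major axis has length 2a = 2√131.

2√131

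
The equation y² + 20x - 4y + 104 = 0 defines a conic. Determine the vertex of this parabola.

(-5, 2)

Only y is squared. Complete the square in y: (y - 2)² = -20(x + 5).
Vertex (-5, 2); 4p = -20 so p = -5. Opens left.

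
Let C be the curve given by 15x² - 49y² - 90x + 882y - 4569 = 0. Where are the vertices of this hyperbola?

(-4, 9) and (10, 9)

Group the x- and y-terms: 15(x² - 6x) -49(y² - 18y) = 4569
15(x - 3)² -49(y - 9)² = 4569 + 135 - 3969 = 735
Divide by 735: (x - 3)²/49 - (y - 9)²/15 = 1
Hyperbola, center (3, 9), transverse axis horizontal; a² = 49, b² = 15.
a = 7. Vertices at (h ± a, k).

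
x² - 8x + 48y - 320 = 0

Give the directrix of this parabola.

y = 19

Only x is squared. Complete the square in x: (x - 4)² = -48(y - 7).
Vertex (4, 7); 4p = -48 so p = -12. Opens down.
Directrix is the horizontal line y = k − p = 7 − (-12) = 19.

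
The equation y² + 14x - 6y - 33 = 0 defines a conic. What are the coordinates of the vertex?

(3, 3)

Only y is squared. Complete the square in y: (y - 3)² = -14(x - 3).
Vertex (3, 3); 4p = -14 so p = -7/2. Opens left.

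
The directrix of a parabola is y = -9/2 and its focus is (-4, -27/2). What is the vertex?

The vertex is the midpoint between the focus and the directrix along the axis of symmetry.
Axis is vertical (directrix is horizontal). Vertex y-coordinate = (-27/2 + (-9/2))/2 = -9; x-coordinate = -4.

(-4, -9)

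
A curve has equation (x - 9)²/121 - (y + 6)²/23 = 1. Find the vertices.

Center (9, -6). The positive term is the x-term, so the transverse axis is horizontal; a² = 121, b² = 23.
a = 11. Vertices at (h ± a, k).

(-2, -6) and (20, -6)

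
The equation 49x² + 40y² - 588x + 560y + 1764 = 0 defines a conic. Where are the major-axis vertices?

Group the x- and y-terms: 49(x² - 12x) + 40(y² + 14y) = -1764
Completing the square gives 49(x - 6)² + 40(y + 7)² = -1764 + 1764 + 1960 = 1960.
Divide by 1960: (x - 6)²/40 + (y + 7)²/49 = 1
Ellipse, center (6, -7), major axis vertical; a² = 49, b² = 40.
a = 7. Vertices at (h, k ± a).

(6, -14) and (6, 0)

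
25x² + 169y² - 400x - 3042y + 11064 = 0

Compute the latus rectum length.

50/13

25(x² - 16x) + 169(y² - 18y) = -11064
25(x - 8)² + 169(y - 9)² = -11064 + 1600 + 13689 = 4225
Divide by 4225: (x - 8)²/169 + (y - 9)²/25 = 1
Ellipse, center (8, 9), major axis horizontal; a² = 169, b² = 25.
Latus rectum length = 2b²/a = 2·25/13 = 50/13.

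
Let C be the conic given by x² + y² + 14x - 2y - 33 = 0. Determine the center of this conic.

(-7, 1)

(x² + 14x) + (y² - 2y) = 33
Completing the square gives (x + 7)² + (y - 1)² = 33 + 49 + 1 = 83.
So (x + 7)² + (y - 1)² = 83.
Circle centered at (-7, 1) with r² = 83.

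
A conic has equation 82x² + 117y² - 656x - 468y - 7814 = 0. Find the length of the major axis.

82(x² - 8x) + 117(y² - 4y) = 7814
82(x - 4)² + 117(y - 2)² = 7814 + 1312 + 468 = 9594
Divide by 9594: (x - 4)²/117 + (y - 2)²/82 = 1
Ellipse, center (4, 2), major axis horizontal; a² = 117, b² = 82.
a² = 117 so a = 3√13; the major axis has length 2a = 6√13.

6√13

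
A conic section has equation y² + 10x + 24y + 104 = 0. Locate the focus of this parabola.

Only y is squared. Complete the square in y: (y + 12)² = -10(x - 4).
Vertex (4, -12); 4p = -10 so p = -5/2. Opens left.
Focus is p units from the vertex along the axis: (h + p, k).

(3/2, -12)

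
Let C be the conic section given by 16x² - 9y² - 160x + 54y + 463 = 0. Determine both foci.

(5, -2) and (5, 8)

16(x² - 10x) -9(y² - 6y) = -463
Complete the square in x and y: 16(x - 5)² -9(y - 3)² = -463 + 400 - 81 = -144
Divide through by -144 to get (y - 3)²/16 - (x - 5)²/9 = 1.
Hyperbola, center (5, 3), transverse axis vertical; a² = 16, b² = 9.
c² = a² + b² = 16 + 9 = 25, so c = 5.
Foci lie on the vertical axis through the center: (h, k ± c).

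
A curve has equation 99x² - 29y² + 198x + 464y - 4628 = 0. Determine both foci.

(-1 - 8√2, 8) and (-1 + 8√2, 8)

Collect terms: 99(x² + 2x) -29(y² - 16y) = 4628
99(x + 1)² -29(y - 8)² = 4628 + 99 - 1856 = 2871
Divide by 2871: (x + 1)²/29 - (y - 8)²/99 = 1
Hyperbola, center (-1, 8), transverse axis horizontal; a² = 29, b² = 99.
c² = a² + b² = 29 + 99 = 128, so c = 8√2.
Foci lie on the horizontal axis through the center: (h ± c, k).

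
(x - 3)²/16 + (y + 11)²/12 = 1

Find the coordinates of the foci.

(1, -11) and (5, -11)

Center (3, -11). The larger denominator 16 sits under the x-term, so the major axis is horizontal; a² = 16, b² = 12.
c² = a² - b² = 16 - 12 = 4, so c = 2.
Foci lie on the horizontal axis through the center: (h ± c, k).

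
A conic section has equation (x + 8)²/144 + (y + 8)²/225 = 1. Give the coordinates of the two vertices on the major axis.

Center (-8, -8). The larger denominator 225 sits under the y-term, so the major axis is vertical; a² = 225, b² = 144.
a = 15. Vertices at (h, k ± a).

(-8, -23) and (-8, 7)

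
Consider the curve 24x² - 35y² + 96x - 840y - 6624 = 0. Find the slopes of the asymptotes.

2√210/35 and -2√210/35

24(x² + 4x) -35(y² + 24y) = 6624
24(x + 2)² -35(y + 12)² = 6624 + 96 - 5040 = 1680
Dividing both sides by 1680: (x + 2)²/70 - (y + 12)²/48 = 1
Hyperbola, center (-2, -12), transverse axis horizontal; a² = 70, b² = 48.
For a horizontal hyperbola the asymptotes have slope ±b/a.
Here that is ±4√3/√70 = ±2√210/35.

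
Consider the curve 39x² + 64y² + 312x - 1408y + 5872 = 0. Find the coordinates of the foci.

Collect terms: 39(x² + 8x) + 64(y² - 22y) = -5872
39(x + 4)² + 64(y - 11)² = -5872 + 624 + 7744 = 2496
Divide through by 2496 to get (x + 4)²/64 + (y - 11)²/39 = 1.
Ellipse, center (-4, 11), major axis horizontal; a² = 64, b² = 39.
c² = a² - b² = 64 - 39 = 25, so c = 5.
Foci lie on the horizontal axis through the center: (h ± c, k).

(-9, 11) and (1, 11)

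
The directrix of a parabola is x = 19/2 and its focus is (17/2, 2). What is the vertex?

(9, 2)

The vertex is the midpoint between the focus and the directrix along the axis of symmetry.
Axis is horizontal (directrix is vertical). Vertex x-coordinate = (17/2 + 19/2)/2 = 9; y-coordinate = 2.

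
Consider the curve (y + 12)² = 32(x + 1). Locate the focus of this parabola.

Vertex (-1, -12); 4p = 32 so p = 8. Opens right.
Focus is p units from the vertex along the axis: (h + p, k).

(7, -12)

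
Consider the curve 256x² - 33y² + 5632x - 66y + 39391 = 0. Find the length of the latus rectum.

33/8

256(x² + 22x) -33(y² + 2y) = -39391
256(x + 11)² -33(y + 1)² = -39391 + 30976 - 33 = -8448
Dividing both sides by -8448: (y + 1)²/256 - (x + 11)²/33 = 1
Hyperbola, center (-11, -1), transverse axis vertical; a² = 256, b² = 33.
Latus rectum length = 2b²/a = 2·33/16 = 33/8.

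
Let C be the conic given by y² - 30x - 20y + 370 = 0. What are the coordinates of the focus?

Only y is squared. Complete the square in y: (y - 10)² = 30(x - 9).
Vertex (9, 10); 4p = 30 so p = 15/2. Opens right.
Focus is p units from the vertex along the axis: (h + p, k).

(33/2, 10)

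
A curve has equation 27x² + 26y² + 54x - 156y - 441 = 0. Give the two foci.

Group the x- and y-terms: 27(x² + 2x) + 26(y² - 6y) = 441
27(x + 1)² + 26(y - 3)² = 441 + 27 + 234 = 702
Divide through by 702 to get (x + 1)²/26 + (y - 3)²/27 = 1.
Ellipse, center (-1, 3), major axis vertical; a² = 27, b² = 26.
c² = a² - b² = 27 - 26 = 1, so c = 1.
Foci lie on the vertical axis through the center: (h, k ± c).

(-1, 2) and (-1, 4)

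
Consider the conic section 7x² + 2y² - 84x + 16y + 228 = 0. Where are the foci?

Collect terms: 7(x² - 12x) + 2(y² + 8y) = -228
Completing the square gives 7(x - 6)² + 2(y + 4)² = -228 + 252 + 32 = 56.
Divide by 56: (x - 6)²/8 + (y + 4)²/28 = 1
Ellipse, center (6, -4), major axis vertical; a² = 28, b² = 8.
c² = a² - b² = 28 - 8 = 20, so c = 2√5.
Foci lie on the vertical axis through the center: (h, k ± c).

(6, -4 - 2√5) and (6, -4 + 2√5)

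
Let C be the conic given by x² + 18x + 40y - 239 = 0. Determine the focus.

(-9, -2)

Only x is squared. Complete the square in x: (x + 9)² = -40(y - 8).
Vertex (-9, 8); 4p = -40 so p = -10. Opens down.
Focus is p units from the vertex along the axis: (h, k + p).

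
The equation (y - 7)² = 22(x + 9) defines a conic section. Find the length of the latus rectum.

22

Vertex (-9, 7); 4p = 22 so p = 11/2. Opens right.
Latus rectum length = |4p| = 22.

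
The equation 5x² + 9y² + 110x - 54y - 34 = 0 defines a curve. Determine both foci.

Collect terms: 5(x² + 22x) + 9(y² - 6y) = 34
Completing the square gives 5(x + 11)² + 9(y - 3)² = 34 + 605 + 81 = 720.
Dividing both sides by 720: (x + 11)²/144 + (y - 3)²/80 = 1
Ellipse, center (-11, 3), major axis horizontal; a² = 144, b² = 80.
c² = a² - b² = 144 - 80 = 64, so c = 8.
Foci lie on the horizontal axis through the center: (h ± c, k).

(-19, 3) and (-3, 3)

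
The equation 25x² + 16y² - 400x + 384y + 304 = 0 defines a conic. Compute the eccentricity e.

e = 3/5

25(x² - 16x) + 16(y² + 24y) = -304
Completing the square gives 25(x - 8)² + 16(y + 12)² = -304 + 1600 + 2304 = 3600.
Divide through by 3600 to get (x - 8)²/144 + (y + 12)²/225 = 1.
Ellipse, center (8, -12), major axis vertical; a² = 225, b² = 144.
c² = a² - b² = 81, so c = 9.
e = c/a = 9/15 = 3/5.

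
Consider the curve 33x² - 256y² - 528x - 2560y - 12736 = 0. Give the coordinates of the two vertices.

Group: 33(x² - 16x) -256(y² + 10y) = 12736
Completing the square gives 33(x - 8)² -256(y + 5)² = 12736 + 2112 - 6400 = 8448.
Dividing both sides by 8448: (x - 8)²/256 - (y + 5)²/33 = 1
Hyperbola, center (8, -5), transverse axis horizontal; a² = 256, b² = 33.
a = 16. Vertices at (h ± a, k).

(-8, -5) and (24, -5)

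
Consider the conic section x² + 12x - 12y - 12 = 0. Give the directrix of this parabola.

Only x is squared. Complete the square in x: (x + 6)² = 12(y + 4).
Vertex (-6, -4); 4p = 12 so p = 3. Opens up.
Directrix is the horizontal line y = k − p = -4 − (3) = -7.

y = -7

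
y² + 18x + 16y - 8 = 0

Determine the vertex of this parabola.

Only y is squared. Complete the square in y: (y + 8)² = -18(x - 4).
Vertex (4, -8); 4p = -18 so p = -9/2. Opens left.

(4, -8)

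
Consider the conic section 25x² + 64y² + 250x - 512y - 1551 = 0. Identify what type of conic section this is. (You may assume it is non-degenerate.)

ellipse

No xy term. Coefficients of x² and y² are A = 25, C = 64.
A and C have the same sign but A ≠ C ⇒ ellipse.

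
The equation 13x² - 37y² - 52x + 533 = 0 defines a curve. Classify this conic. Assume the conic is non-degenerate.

hyperbola

No xy term. Coefficients of x² and y² are A = 13, C = -37.
A and C have opposite signs ⇒ hyperbola.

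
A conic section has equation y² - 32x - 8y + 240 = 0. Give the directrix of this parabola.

Only y is squared. Complete the square in y: (y - 4)² = 32(x - 7).
Vertex (7, 4); 4p = 32 so p = 8. Opens right.
Directrix is the vertical line x = h − p = 7 − (8) = -1.

x = -1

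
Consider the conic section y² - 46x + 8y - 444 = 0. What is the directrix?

Only y is squared. Complete the square in y: (y + 4)² = 46(x + 10).
Vertex (-10, -4); 4p = 46 so p = 23/2. Opens right.
Directrix is the vertical line x = h − p = -10 − (23/2) = -43/2.

x = -43/2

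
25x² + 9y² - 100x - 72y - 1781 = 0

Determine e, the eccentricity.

e = 4/5

Group: 25(x² - 4x) + 9(y² - 8y) = 1781
Complete the square: 25(x - 2)² + 9(y - 4)² = 1781 + 100 + 144 = 2025
Divide through by 2025 to get (x - 2)²/81 + (y - 4)²/225 = 1.
Ellipse, center (2, 4), major axis vertical; a² = 225, b² = 81.
c² = a² - b² = 144, so c = 12.
e = c/a = 12/15 = 4/5.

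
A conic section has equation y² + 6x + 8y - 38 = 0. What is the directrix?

Only y is squared. Complete the square in y: (y + 4)² = -6(x - 9).
Vertex (9, -4); 4p = -6 so p = -3/2. Opens left.
Directrix is the vertical line x = h − p = 9 − (-3/2) = 21/2.

x = 21/2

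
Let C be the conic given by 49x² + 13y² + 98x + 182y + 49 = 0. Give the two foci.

Rearranging, 49(x² + 2x) + 13(y² + 14y) = -49.
49(x + 1)² + 13(y + 7)² = -49 + 49 + 637 = 637
Divide by 637: (x + 1)²/13 + (y + 7)²/49 = 1
Ellipse, center (-1, -7), major axis vertical; a² = 49, b² = 13.
c² = a² - b² = 49 - 13 = 36, so c = 6.
Foci lie on the vertical axis through the center: (h, k ± c).

(-1, -13) and (-1, -1)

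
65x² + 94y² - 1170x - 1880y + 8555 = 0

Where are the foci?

Group: 65(x² - 18x) + 94(y² - 20y) = -8555
Complete the square: 65(x - 9)² + 94(y - 10)² = -8555 + 5265 + 9400 = 6110
Divide through by 6110 to get (x - 9)²/94 + (y - 10)²/65 = 1.
Ellipse, center (9, 10), major axis horizontal; a² = 94, b² = 65.
c² = a² - b² = 94 - 65 = 29, so c = √29.
Foci lie on the horizontal axis through the center: (h ± c, k).

(9 - √29, 10) and (9 + √29, 10)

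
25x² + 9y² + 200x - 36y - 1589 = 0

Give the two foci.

25(x² + 8x) + 9(y² - 4y) = 1589
Complete the square: 25(x + 4)² + 9(y - 2)² = 1589 + 400 + 36 = 2025
Dividing both sides by 2025: (x + 4)²/81 + (y - 2)²/225 = 1
Ellipse, center (-4, 2), major axis vertical; a² = 225, b² = 81.
c² = a² - b² = 225 - 81 = 144, so c = 12.
Foci lie on the vertical axis through the center: (h, k ± c).

(-4, -10) and (-4, 14)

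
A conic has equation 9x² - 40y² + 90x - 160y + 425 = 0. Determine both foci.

(-5, -9) and (-5, 5)

Rearranging, 9(x² + 10x) -40(y² + 4y) = -425.
Complete the square in x and y: 9(x + 5)² -40(y + 2)² = -425 + 225 - 160 = -360
Divide by -360: (y + 2)²/9 - (x + 5)²/40 = 1
Hyperbola, center (-5, -2), transverse axis vertical; a² = 9, b² = 40.
c² = a² + b² = 9 + 40 = 49, so c = 7.
Foci lie on the vertical axis through the center: (h, k ± c).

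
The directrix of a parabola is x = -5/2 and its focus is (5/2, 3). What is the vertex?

(0, 3)

The vertex is the midpoint between the focus and the directrix along the axis of symmetry.
Axis is horizontal (directrix is vertical). Vertex x-coordinate = (5/2 + (-5/2))/2 = 0; y-coordinate = 3.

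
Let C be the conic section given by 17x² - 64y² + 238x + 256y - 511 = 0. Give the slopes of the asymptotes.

√17/8 and -√17/8

Rearranging, 17(x² + 14x) -64(y² - 4y) = 511.
17(x + 7)² -64(y - 2)² = 511 + 833 - 256 = 1088
Divide by 1088: (x + 7)²/64 - (y - 2)²/17 = 1
Hyperbola, center (-7, 2), transverse axis horizontal; a² = 64, b² = 17.
For a horizontal hyperbola the asymptotes have slope ±b/a.
Here that is ±√17/8.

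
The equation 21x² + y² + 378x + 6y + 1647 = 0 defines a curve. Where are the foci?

(-9, -3 - 2√15) and (-9, -3 + 2√15)

21(x² + 18x) + (y² + 6y) = -1647
21(x + 9)² + (y + 3)² = -1647 + 1701 + 9 = 63
Dividing both sides by 63: (x + 9)²/3 + (y + 3)²/63 = 1
Ellipse, center (-9, -3), major axis vertical; a² = 63, b² = 3.
c² = a² - b² = 63 - 3 = 60, so c = 2√15.
Foci lie on the vertical axis through the center: (h, k ± c).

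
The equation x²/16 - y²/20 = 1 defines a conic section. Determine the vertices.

(-4, 0) and (4, 0)

Center (0, 0). The positive term is the x-term, so the transverse axis is horizontal; a² = 16, b² = 20.
a = 4. Vertices at (h ± a, k).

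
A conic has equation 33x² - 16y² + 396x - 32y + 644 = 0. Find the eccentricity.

e = 7/4

Rearranging, 33(x² + 12x) -16(y² + 2y) = -644.
Complete the square in x and y: 33(x + 6)² -16(y + 1)² = -644 + 1188 - 16 = 528
Divide through by 528 to get (x + 6)²/16 - (y + 1)²/33 = 1.
Hyperbola, center (-6, -1), transverse axis horizontal; a² = 16, b² = 33.
c² = a² + b² = 49, so c = 7.
e = c/a = 7/4.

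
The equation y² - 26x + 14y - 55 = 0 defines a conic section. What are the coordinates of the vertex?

Only y is squared. Complete the square in y: (y + 7)² = 26(x + 4).
Vertex (-4, -7); 4p = 26 so p = 13/2. Opens right.

(-4, -7)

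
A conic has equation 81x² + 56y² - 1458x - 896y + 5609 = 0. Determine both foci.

Group the x- and y-terms: 81(x² - 18x) + 56(y² - 16y) = -5609
Complete the square in x and y: 81(x - 9)² + 56(y - 8)² = -5609 + 6561 + 3584 = 4536
Divide by 4536: (x - 9)²/56 + (y - 8)²/81 = 1
Ellipse, center (9, 8), major axis vertical; a² = 81, b² = 56.
c² = a² - b² = 81 - 56 = 25, so c = 5.
Foci lie on the vertical axis through the center: (h, k ± c).

(9, 3) and (9, 13)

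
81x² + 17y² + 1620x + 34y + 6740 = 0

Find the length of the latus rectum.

34/9

Group: 81(x² + 20x) + 17(y² + 2y) = -6740
Complete the square in x and y: 81(x + 10)² + 17(y + 1)² = -6740 + 8100 + 17 = 1377
Divide by 1377: (x + 10)²/17 + (y + 1)²/81 = 1
Ellipse, center (-10, -1), major axis vertical; a² = 81, b² = 17.
Latus rectum length = 2b²/a = 2·17/9 = 34/9.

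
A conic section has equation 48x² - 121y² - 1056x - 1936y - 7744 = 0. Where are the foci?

(-2, -8) and (24, -8)

48(x² - 22x) -121(y² + 16y) = 7744
48(x - 11)² -121(y + 8)² = 7744 + 5808 - 7744 = 5808
Divide through by 5808 to get (x - 11)²/121 - (y + 8)²/48 = 1.
Hyperbola, center (11, -8), transverse axis horizontal; a² = 121, b² = 48.
c² = a² + b² = 121 + 48 = 169, so c = 13.
Foci lie on the horizontal axis through the center: (h ± c, k).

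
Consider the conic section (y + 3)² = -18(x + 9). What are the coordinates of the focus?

Vertex (-9, -3); 4p = -18 so p = -9/2. Opens left.
Focus is p units from the vertex along the axis: (h + p, k).

(-27/2, -3)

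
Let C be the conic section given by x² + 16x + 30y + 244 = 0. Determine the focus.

(-8, -27/2)

Only x is squared. Complete the square in x: (x + 8)² = -30(y + 6).
Vertex (-8, -6); 4p = -30 so p = -15/2. Opens down.
Focus is p units from the vertex along the axis: (h, k + p).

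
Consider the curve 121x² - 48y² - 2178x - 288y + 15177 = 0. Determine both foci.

(9, -16) and (9, 10)

Group the x- and y-terms: 121(x² - 18x) -48(y² + 6y) = -15177
Complete the square: 121(x - 9)² -48(y + 3)² = -15177 + 9801 - 432 = -5808
Divide by -5808: (y + 3)²/121 - (x - 9)²/48 = 1
Hyperbola, center (9, -3), transverse axis vertical; a² = 121, b² = 48.
c² = a² + b² = 121 + 48 = 169, so c = 13.
Foci lie on the vertical axis through the center: (h, k ± c).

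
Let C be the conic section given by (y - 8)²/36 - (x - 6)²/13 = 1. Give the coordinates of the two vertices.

Center (6, 8). The positive term is the y-term, so the transverse axis is vertical; a² = 36, b² = 13.
a = 6. Vertices at (h, k ± a).

(6, 2) and (6, 14)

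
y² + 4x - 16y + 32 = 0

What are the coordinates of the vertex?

(8, 8)

Only y is squared. Complete the square in y: (y - 8)² = -4(x - 8).
Vertex (8, 8); 4p = -4 so p = -1. Opens left.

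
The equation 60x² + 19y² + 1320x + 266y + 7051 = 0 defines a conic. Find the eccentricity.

Rearranging, 60(x² + 22x) + 19(y² + 14y) = -7051.
Completing the square gives 60(x + 11)² + 19(y + 7)² = -7051 + 7260 + 931 = 1140.
Dividing both sides by 1140: (x + 11)²/19 + (y + 7)²/60 = 1
Ellipse, center (-11, -7), major axis vertical; a² = 60, b² = 19.
c² = a² - b² = 41, so c = √41.
e = c/a = √41/2√15 = √615/30.

e = √615/30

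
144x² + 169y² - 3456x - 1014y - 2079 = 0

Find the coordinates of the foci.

144(x² - 24x) + 169(y² - 6y) = 2079
144(x - 12)² + 169(y - 3)² = 2079 + 20736 + 1521 = 24336
Divide through by 24336 to get (x - 12)²/169 + (y - 3)²/144 = 1.
Ellipse, center (12, 3), major axis horizontal; a² = 169, b² = 144.
c² = a² - b² = 169 - 144 = 25, so c = 5.
Foci lie on the horizontal axis through the center: (h ± c, k).

(7, 3) and (17, 3)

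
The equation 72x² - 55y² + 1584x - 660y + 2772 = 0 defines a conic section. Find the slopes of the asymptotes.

72(x² + 22x) -55(y² + 12y) = -2772
72(x + 11)² -55(y + 6)² = -2772 + 8712 - 1980 = 3960
Dividing both sides by 3960: (x + 11)²/55 - (y + 6)²/72 = 1
Hyperbola, center (-11, -6), transverse axis horizontal; a² = 55, b² = 72.
For a horizontal hyperbola the asymptotes have slope ±b/a.
Here that is ±6√2/√55 = ±6√110/55.

6√110/55 and -6√110/55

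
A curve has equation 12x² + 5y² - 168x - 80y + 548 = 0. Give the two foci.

Group the x- and y-terms: 12(x² - 14x) + 5(y² - 16y) = -548
Complete the square in x and y: 12(x - 7)² + 5(y - 8)² = -548 + 588 + 320 = 360
Divide through by 360 to get (x - 7)²/30 + (y - 8)²/72 = 1.
Ellipse, center (7, 8), major axis vertical; a² = 72, b² = 30.
c² = a² - b² = 72 - 30 = 42, so c = √42.
Foci lie on the vertical axis through the center: (h, k ± c).

(7, 8 - √42) and (7, 8 + √42)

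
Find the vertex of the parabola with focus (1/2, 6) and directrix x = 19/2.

(5, 6)

The vertex is the midpoint between the focus and the directrix along the axis of symmetry.
Axis is horizontal (directrix is vertical). Vertex x-coordinate = (1/2 + 19/2)/2 = 5; y-coordinate = 6.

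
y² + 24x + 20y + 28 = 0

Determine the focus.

(-3, -10)

Only y is squared. Complete the square in y: (y + 10)² = -24(x - 3).
Vertex (3, -10); 4p = -24 so p = -6. Opens left.
Focus is p units from the vertex along the axis: (h + p, k).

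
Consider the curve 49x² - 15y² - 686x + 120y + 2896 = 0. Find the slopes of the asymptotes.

7√15/15 and -7√15/15

Rearranging, 49(x² - 14x) -15(y² - 8y) = -2896.
Complete the square: 49(x - 7)² -15(y - 4)² = -2896 + 2401 - 240 = -735
Divide through by -735 to get (y - 4)²/49 - (x - 7)²/15 = 1.
Hyperbola, center (7, 4), transverse axis vertical; a² = 49, b² = 15.
For a vertical hyperbola the asymptotes have slope ±a/b.
Here that is ±7/√15 = ±7√15/15.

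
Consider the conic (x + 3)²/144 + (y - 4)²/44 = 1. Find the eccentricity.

Center (-3, 4). The larger denominator 144 sits under the x-term, so the major axis is horizontal; a² = 144, b² = 44.
c² = a² - b² = 100, so c = 10.
e = c/a = 10/12 = 5/6.

e = 5/6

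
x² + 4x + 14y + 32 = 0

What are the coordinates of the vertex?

(-2, -2)

Only x is squared. Complete the square in x: (x + 2)² = -14(y + 2).
Vertex (-2, -2); 4p = -14 so p = -7/2. Opens down.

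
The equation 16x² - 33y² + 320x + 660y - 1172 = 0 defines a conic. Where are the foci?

(-10, 3) and (-10, 17)

Rearranging, 16(x² + 20x) -33(y² - 20y) = 1172.
16(x + 10)² -33(y - 10)² = 1172 + 1600 - 3300 = -528
Dividing both sides by -528: (y - 10)²/16 - (x + 10)²/33 = 1
Hyperbola, center (-10, 10), transverse axis vertical; a² = 16, b² = 33.
c² = a² + b² = 16 + 33 = 49, so c = 7.
Foci lie on the vertical axis through the center: (h, k ± c).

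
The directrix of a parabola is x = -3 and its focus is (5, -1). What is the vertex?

(1, -1)

The vertex is the midpoint between the focus and the directrix along the axis of symmetry.
Axis is horizontal (directrix is vertical). Vertex x-coordinate = (5 + (-3))/2 = 1; y-coordinate = -1.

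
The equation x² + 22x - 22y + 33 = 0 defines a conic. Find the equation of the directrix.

y = -19/2

Only x is squared. Complete the square in x: (x + 11)² = 22(y + 4).
Vertex (-11, -4); 4p = 22 so p = 11/2. Opens up.
Directrix is the horizontal line y = k − p = -4 − (11/2) = -19/2.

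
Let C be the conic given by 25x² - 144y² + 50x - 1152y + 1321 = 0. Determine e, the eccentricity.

Collect terms: 25(x² + 2x) -144(y² + 8y) = -1321
Complete the square in x and y: 25(x + 1)² -144(y + 4)² = -1321 + 25 - 2304 = -3600
Dividing both sides by -3600: (y + 4)²/25 - (x + 1)²/144 = 1
Hyperbola, center (-1, -4), transverse axis vertical; a² = 25, b² = 144.
c² = a² + b² = 169, so c = 13.
e = c/a = 13/5.

e = 13/5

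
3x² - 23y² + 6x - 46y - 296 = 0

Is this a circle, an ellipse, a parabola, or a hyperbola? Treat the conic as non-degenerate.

No xy term. Coefficients of x² and y² are A = 3, C = -23.
A and C have opposite signs ⇒ hyperbola.

hyperbola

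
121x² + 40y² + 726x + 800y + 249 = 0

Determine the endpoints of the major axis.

Collect terms: 121(x² + 6x) + 40(y² + 20y) = -249
Complete the square in x and y: 121(x + 3)² + 40(y + 10)² = -249 + 1089 + 4000 = 4840
Divide through by 4840 to get (x + 3)²/40 + (y + 10)²/121 = 1.
Ellipse, center (-3, -10), major axis vertical; a² = 121, b² = 40.
a = 11. Vertices at (h, k ± a).

(-3, -21) and (-3, 1)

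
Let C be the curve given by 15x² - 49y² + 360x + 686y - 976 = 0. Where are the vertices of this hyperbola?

(-19, 7) and (-5, 7)

Rearranging, 15(x² + 24x) -49(y² - 14y) = 976.
Complete the square in x and y: 15(x + 12)² -49(y - 7)² = 976 + 2160 - 2401 = 735
Divide through by 735 to get (x + 12)²/49 - (y - 7)²/15 = 1.
Hyperbola, center (-12, 7), transverse axis horizontal; a² = 49, b² = 15.
a = 7. Vertices at (h ± a, k).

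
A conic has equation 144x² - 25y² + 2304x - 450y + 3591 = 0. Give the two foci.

(-21, -9) and (5, -9)

Group: 144(x² + 16x) -25(y² + 18y) = -3591
144(x + 8)² -25(y + 9)² = -3591 + 9216 - 2025 = 3600
Dividing both sides by 3600: (x + 8)²/25 - (y + 9)²/144 = 1
Hyperbola, center (-8, -9), transverse axis horizontal; a² = 25, b² = 144.
c² = a² + b² = 25 + 144 = 169, so c = 13.
Foci lie on the horizontal axis through the center: (h ± c, k).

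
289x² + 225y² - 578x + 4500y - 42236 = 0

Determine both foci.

(1, -18) and (1, -2)

Rearranging, 289(x² - 2x) + 225(y² + 20y) = 42236.
289(x - 1)² + 225(y + 10)² = 42236 + 289 + 22500 = 65025
Dividing both sides by 65025: (x - 1)²/225 + (y + 10)²/289 = 1
Ellipse, center (1, -10), major axis vertical; a² = 289, b² = 225.
c² = a² - b² = 289 - 225 = 64, so c = 8.
Foci lie on the vertical axis through the center: (h, k ± c).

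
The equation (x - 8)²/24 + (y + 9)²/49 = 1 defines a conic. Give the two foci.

(8, -14) and (8, -4)

Center (8, -9). The larger denominator 49 sits under the y-term, so the major axis is vertical; a² = 49, b² = 24.
c² = a² - b² = 49 - 24 = 25, so c = 5.
Foci lie on the vertical axis through the center: (h, k ± c).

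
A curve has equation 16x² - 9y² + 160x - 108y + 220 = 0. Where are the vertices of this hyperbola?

(-5, -10) and (-5, -2)

Collect terms: 16(x² + 10x) -9(y² + 12y) = -220
Complete the square in x and y: 16(x + 5)² -9(y + 6)² = -220 + 400 - 324 = -144
Dividing both sides by -144: (y + 6)²/16 - (x + 5)²/9 = 1
Hyperbola, center (-5, -6), transverse axis vertical; a² = 16, b² = 9.
a = 4. Vertices at (h, k ± a).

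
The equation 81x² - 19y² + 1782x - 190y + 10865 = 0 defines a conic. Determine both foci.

Group the x- and y-terms: 81(x² + 22x) -19(y² + 10y) = -10865
Completing the square gives 81(x + 11)² -19(y + 5)² = -10865 + 9801 - 475 = -1539.
Divide through by -1539 to get (y + 5)²/81 - (x + 11)²/19 = 1.
Hyperbola, center (-11, -5), transverse axis vertical; a² = 81, b² = 19.
c² = a² + b² = 81 + 19 = 100, so c = 10.
Foci lie on the vertical axis through the center: (h, k ± c).

(-11, -15) and (-11, 5)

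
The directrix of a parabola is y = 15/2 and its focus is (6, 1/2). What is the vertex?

(6, 4)

The vertex is the midpoint between the focus and the directrix along the axis of symmetry.
Axis is vertical (directrix is horizontal). Vertex y-coordinate = (1/2 + 15/2)/2 = 4; x-coordinate = 6.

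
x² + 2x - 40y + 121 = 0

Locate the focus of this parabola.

Only x is squared. Complete the square in x: (x + 1)² = 40(y - 3).
Vertex (-1, 3); 4p = 40 so p = 10. Opens up.
Focus is p units from the vertex along the axis: (h, k + p).

(-1, 13)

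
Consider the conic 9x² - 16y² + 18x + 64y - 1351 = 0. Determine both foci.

Collect terms: 9(x² + 2x) -16(y² - 4y) = 1351
Completing the square gives 9(x + 1)² -16(y - 2)² = 1351 + 9 - 64 = 1296.
Dividing both sides by 1296: (x + 1)²/144 - (y - 2)²/81 = 1
Hyperbola, center (-1, 2), transverse axis horizontal; a² = 144, b² = 81.
c² = a² + b² = 144 + 81 = 225, so c = 15.
Foci lie on the horizontal axis through the center: (h ± c, k).

(-16, 2) and (14, 2)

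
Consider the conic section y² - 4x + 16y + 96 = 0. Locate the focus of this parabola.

(9, -8)

Only y is squared. Complete the square in y: (y + 8)² = 4(x - 8).
Vertex (8, -8); 4p = 4 so p = 1. Opens right.
Focus is p units from the vertex along the axis: (h + p, k).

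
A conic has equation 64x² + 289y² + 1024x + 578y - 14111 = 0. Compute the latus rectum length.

Group the x- and y-terms: 64(x² + 16x) + 289(y² + 2y) = 14111
Complete the square in x and y: 64(x + 8)² + 289(y + 1)² = 14111 + 4096 + 289 = 18496
Divide by 18496: (x + 8)²/289 + (y + 1)²/64 = 1
Ellipse, center (-8, -1), major axis horizontal; a² = 289, b² = 64.
Latus rectum length = 2b²/a = 2·64/17 = 128/17.

128/17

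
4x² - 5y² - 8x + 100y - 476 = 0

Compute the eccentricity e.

4(x² - 2x) -5(y² - 20y) = 476
Complete the square: 4(x - 1)² -5(y - 10)² = 476 + 4 - 500 = -20
Divide by -20: (y - 10)²/4 - (x - 1)²/5 = 1
Hyperbola, center (1, 10), transverse axis vertical; a² = 4, b² = 5.
c² = a² + b² = 9, so c = 3.
e = c/a = 3/2.

e = 3/2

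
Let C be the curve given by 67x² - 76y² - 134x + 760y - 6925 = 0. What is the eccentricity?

Rearranging, 67(x² - 2x) -76(y² - 10y) = 6925.
Completing the square gives 67(x - 1)² -76(y - 5)² = 6925 + 67 - 1900 = 5092.
Dividing both sides by 5092: (x - 1)²/76 - (y - 5)²/67 = 1
Hyperbola, center (1, 5), transverse axis horizontal; a² = 76, b² = 67.
c² = a² + b² = 143, so c = √143.
e = c/a = √143/2√19 = √2717/38.

e = √2717/38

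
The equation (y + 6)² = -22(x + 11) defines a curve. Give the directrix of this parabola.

Vertex (-11, -6); 4p = -22 so p = -11/2. Opens left.
Directrix is the vertical line x = h − p = -11 − (-11/2) = -11/2.

x = -11/2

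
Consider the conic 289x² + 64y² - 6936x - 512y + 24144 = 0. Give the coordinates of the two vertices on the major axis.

Group: 289(x² - 24x) + 64(y² - 8y) = -24144
Complete the square in x and y: 289(x - 12)² + 64(y - 4)² = -24144 + 41616 + 1024 = 18496
Dividing both sides by 18496: (x - 12)²/64 + (y - 4)²/289 = 1
Ellipse, center (12, 4), major axis vertical; a² = 289, b² = 64.
a = 17. Vertices at (h, k ± a).

(12, -13) and (12, 21)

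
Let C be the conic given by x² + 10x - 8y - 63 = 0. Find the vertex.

(-5, -11)

Only x is squared. Complete the square in x: (x + 5)² = 8(y + 11).
Vertex (-5, -11); 4p = 8 so p = 2. Opens up.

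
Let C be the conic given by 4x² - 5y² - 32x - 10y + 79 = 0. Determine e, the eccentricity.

e = 3/2

Group: 4(x² - 8x) -5(y² + 2y) = -79
4(x - 4)² -5(y + 1)² = -79 + 64 - 5 = -20
Divide by -20: (y + 1)²/4 - (x - 4)²/5 = 1
Hyperbola, center (4, -1), transverse axis vertical; a² = 4, b² = 5.
c² = a² + b² = 9, so c = 3.
e = c/a = 3/2.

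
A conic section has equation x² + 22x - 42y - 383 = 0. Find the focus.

(-11, -3/2)

Only x is squared. Complete the square in x: (x + 11)² = 42(y + 12).
Vertex (-11, -12); 4p = 42 so p = 21/2. Opens up.
Focus is p units from the vertex along the axis: (h, k + p).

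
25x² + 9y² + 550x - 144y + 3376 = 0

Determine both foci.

25(x² + 22x) + 9(y² - 16y) = -3376
Completing the square gives 25(x + 11)² + 9(y - 8)² = -3376 + 3025 + 576 = 225.
Dividing both sides by 225: (x + 11)²/9 + (y - 8)²/25 = 1
Ellipse, center (-11, 8), major axis vertical; a² = 25, b² = 9.
c² = a² - b² = 25 - 9 = 16, so c = 4.
Foci lie on the vertical axis through the center: (h, k ± c).

(-11, 4) and (-11, 12)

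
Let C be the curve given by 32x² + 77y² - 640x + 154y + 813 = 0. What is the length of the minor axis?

8√2

Group the x- and y-terms: 32(x² - 20x) + 77(y² + 2y) = -813
Complete the square in x and y: 32(x - 10)² + 77(y + 1)² = -813 + 3200 + 77 = 2464
Dividing both sides by 2464: (x - 10)²/77 + (y + 1)²/32 = 1
Ellipse, center (10, -1), major axis horizontal; a² = 77, b² = 32.
b² = 32 so b = 4√2; the minor axis has length 2b = 8√2.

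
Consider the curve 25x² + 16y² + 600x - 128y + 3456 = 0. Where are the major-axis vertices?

(-12, -1) and (-12, 9)

Collect terms: 25(x² + 24x) + 16(y² - 8y) = -3456
25(x + 12)² + 16(y - 4)² = -3456 + 3600 + 256 = 400
Divide through by 400 to get (x + 12)²/16 + (y - 4)²/25 = 1.
Ellipse, center (-12, 4), major axis vertical; a² = 25, b² = 16.
a = 5. Vertices at (h, k ± a).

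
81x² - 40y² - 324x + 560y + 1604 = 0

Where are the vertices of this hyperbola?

(2, -2) and (2, 16)

81(x² - 4x) -40(y² - 14y) = -1604
81(x - 2)² -40(y - 7)² = -1604 + 324 - 1960 = -3240
Dividing both sides by -3240: (y - 7)²/81 - (x - 2)²/40 = 1
Hyperbola, center (2, 7), transverse axis vertical; a² = 81, b² = 40.
a = 9. Vertices at (h, k ± a).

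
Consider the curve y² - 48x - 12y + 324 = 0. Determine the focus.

Only y is squared. Complete the square in y: (y - 6)² = 48(x - 6).
Vertex (6, 6); 4p = 48 so p = 12. Opens right.
Focus is p units from the vertex along the axis: (h + p, k).

(18, 6)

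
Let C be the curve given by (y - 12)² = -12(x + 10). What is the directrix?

Vertex (-10, 12); 4p = -12 so p = -3. Opens left.
Directrix is the vertical line x = h − p = -10 − (-3) = -7.

x = -7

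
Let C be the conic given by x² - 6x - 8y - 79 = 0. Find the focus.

Only x is squared. Complete the square in x: (x - 3)² = 8(y + 11).
Vertex (3, -11); 4p = 8 so p = 2. Opens up.
Focus is p units from the vertex along the axis: (h, k + p).

(3, -9)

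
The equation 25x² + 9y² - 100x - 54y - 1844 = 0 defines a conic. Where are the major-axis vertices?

(2, -12) and (2, 18)

25(x² - 4x) + 9(y² - 6y) = 1844
Complete the square in x and y: 25(x - 2)² + 9(y - 3)² = 1844 + 100 + 81 = 2025
Divide by 2025: (x - 2)²/81 + (y - 3)²/225 = 1
Ellipse, center (2, 3), major axis vertical; a² = 225, b² = 81.
a = 15. Vertices at (h, k ± a).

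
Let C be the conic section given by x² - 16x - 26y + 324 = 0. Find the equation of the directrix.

y = 7/2

Only x is squared. Complete the square in x: (x - 8)² = 26(y - 10).
Vertex (8, 10); 4p = 26 so p = 13/2. Opens up.
Directrix is the horizontal line y = k − p = 10 − (13/2) = 7/2.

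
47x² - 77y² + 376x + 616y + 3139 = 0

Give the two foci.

Group: 47(x² + 8x) -77(y² - 8y) = -3139
Complete the square in x and y: 47(x + 4)² -77(y - 4)² = -3139 + 752 - 1232 = -3619
Divide by -3619: (y - 4)²/47 - (x + 4)²/77 = 1
Hyperbola, center (-4, 4), transverse axis vertical; a² = 47, b² = 77.
c² = a² + b² = 47 + 77 = 124, so c = 2√31.
Foci lie on the vertical axis through the center: (h, k ± c).

(-4, 4 - 2√31) and (-4, 4 + 2√31)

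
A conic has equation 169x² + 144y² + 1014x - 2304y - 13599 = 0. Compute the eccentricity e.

e = 5/13

Group: 169(x² + 6x) + 144(y² - 16y) = 13599
Complete the square in x and y: 169(x + 3)² + 144(y - 8)² = 13599 + 1521 + 9216 = 24336
Divide by 24336: (x + 3)²/144 + (y - 8)²/169 = 1
Ellipse, center (-3, 8), major axis vertical; a² = 169, b² = 144.
c² = a² - b² = 25, so c = 5.
e = c/a = 5/13.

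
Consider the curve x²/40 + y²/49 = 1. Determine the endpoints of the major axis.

Center (0, 0). The larger denominator 49 sits under the y-term, so the major axis is vertical; a² = 49, b² = 40.
a = 7. Vertices at (h, k ± a).

(0, -7) and (0, 7)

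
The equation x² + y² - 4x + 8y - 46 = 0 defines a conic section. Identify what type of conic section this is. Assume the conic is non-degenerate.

No xy term. Coefficients of x² and y² are A = 1, C = 1.
A = C (same sign) ⇒ circle.

circle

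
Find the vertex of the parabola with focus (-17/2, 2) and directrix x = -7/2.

(-6, 2)

The vertex is the midpoint between the focus and the directrix along the axis of symmetry.
Axis is horizontal (directrix is vertical). Vertex x-coordinate = (-17/2 + (-7/2))/2 = -6; y-coordinate = 2.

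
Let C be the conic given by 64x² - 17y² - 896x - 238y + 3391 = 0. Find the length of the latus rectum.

17/4

Rearranging, 64(x² - 14x) -17(y² + 14y) = -3391.
64(x - 7)² -17(y + 7)² = -3391 + 3136 - 833 = -1088
Dividing both sides by -1088: (y + 7)²/64 - (x - 7)²/17 = 1
Hyperbola, center (7, -7), transverse axis vertical; a² = 64, b² = 17.
Latus rectum length = 2b²/a = 2·17/8 = 17/4.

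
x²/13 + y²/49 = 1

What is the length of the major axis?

14

Center (0, 0). The larger denominator 49 sits under the y-term, so the major axis is vertical; a² = 49, b² = 13.
a² = 49 so a = 7; the major axis has length 2a = 14.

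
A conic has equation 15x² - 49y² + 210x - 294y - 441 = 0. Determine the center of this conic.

Group: 15(x² + 14x) -49(y² + 6y) = 441
15(x + 7)² -49(y + 3)² = 441 + 735 - 441 = 735
Dividing both sides by 735: (x + 7)²/49 - (y + 3)²/15 = 1
Hyperbola with center (-7, -3).

(-7, -3)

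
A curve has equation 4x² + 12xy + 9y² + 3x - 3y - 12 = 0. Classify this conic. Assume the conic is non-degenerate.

A = 4, B = 12, C = 9.
Discriminant B² − 4AC = 12² − 4·4·9 = 0.
B² − 4AC = 0 ⇒ parabola.

parabola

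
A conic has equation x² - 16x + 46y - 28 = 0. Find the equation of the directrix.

y = 27/2

Only x is squared. Complete the square in x: (x - 8)² = -46(y - 2).
Vertex (8, 2); 4p = -46 so p = -23/2. Opens down.
Directrix is the horizontal line y = k − p = 2 − (-23/2) = 27/2.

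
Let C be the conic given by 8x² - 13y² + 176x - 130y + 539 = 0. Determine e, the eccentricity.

e = √273/13

Group the x- and y-terms: 8(x² + 22x) -13(y² + 10y) = -539
Complete the square: 8(x + 11)² -13(y + 5)² = -539 + 968 - 325 = 104
Dividing both sides by 104: (x + 11)²/13 - (y + 5)²/8 = 1
Hyperbola, center (-11, -5), transverse axis horizontal; a² = 13, b² = 8.
c² = a² + b² = 21, so c = √21.
e = c/a = √21/√13 = √273/13.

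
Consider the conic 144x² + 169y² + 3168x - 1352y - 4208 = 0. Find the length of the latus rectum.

288/13

144(x² + 22x) + 169(y² - 8y) = 4208
144(x + 11)² + 169(y - 4)² = 4208 + 17424 + 2704 = 24336
Dividing both sides by 24336: (x + 11)²/169 + (y - 4)²/144 = 1
Ellipse, center (-11, 4), major axis horizontal; a² = 169, b² = 144.
Latus rectum length = 2b²/a = 2·144/13 = 288/13.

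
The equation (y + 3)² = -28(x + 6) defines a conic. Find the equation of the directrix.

x = 1

Vertex (-6, -3); 4p = -28 so p = -7. Opens left.
Directrix is the vertical line x = h − p = -6 − (-7) = 1.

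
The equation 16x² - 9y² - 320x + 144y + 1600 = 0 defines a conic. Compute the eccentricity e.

Group the x- and y-terms: 16(x² - 20x) -9(y² - 16y) = -1600
Complete the square: 16(x - 10)² -9(y - 8)² = -1600 + 1600 - 576 = -576
Divide through by -576 to get (y - 8)²/64 - (x - 10)²/36 = 1.
Hyperbola, center (10, 8), transverse axis vertical; a² = 64, b² = 36.
c² = a² + b² = 100, so c = 10.
e = c/a = 10/8 = 5/4.

e = 5/4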